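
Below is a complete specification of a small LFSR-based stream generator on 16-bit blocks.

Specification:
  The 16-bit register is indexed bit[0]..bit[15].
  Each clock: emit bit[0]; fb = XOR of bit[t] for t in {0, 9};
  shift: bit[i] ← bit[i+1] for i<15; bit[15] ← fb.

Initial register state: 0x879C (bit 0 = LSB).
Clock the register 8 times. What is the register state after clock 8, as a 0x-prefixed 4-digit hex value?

reg_0 = 0x879C
clock 1: out=0, reg = 0xC3CE
clock 2: out=0, reg = 0xE1E7
clock 3: out=1, reg = 0xF0F3
clock 4: out=1, reg = 0xF879
clock 5: out=1, reg = 0xFC3C
clock 6: out=0, reg = 0x7E1E
clock 7: out=0, reg = 0xBF0F
clock 8: out=1, reg = 0x5F87

0x5F87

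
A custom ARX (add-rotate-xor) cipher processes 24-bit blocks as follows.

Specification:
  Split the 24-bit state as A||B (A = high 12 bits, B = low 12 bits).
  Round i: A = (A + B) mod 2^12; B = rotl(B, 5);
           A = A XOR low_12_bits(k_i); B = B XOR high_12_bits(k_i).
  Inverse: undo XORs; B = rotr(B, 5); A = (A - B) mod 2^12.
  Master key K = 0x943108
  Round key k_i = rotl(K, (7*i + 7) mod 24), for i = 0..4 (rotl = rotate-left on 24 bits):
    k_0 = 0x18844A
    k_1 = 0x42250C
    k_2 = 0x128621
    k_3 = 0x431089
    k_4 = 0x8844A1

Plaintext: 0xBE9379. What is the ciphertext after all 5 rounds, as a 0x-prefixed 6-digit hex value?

0x03711E

s_0 = plaintext = 0xBE9379
s_1 = Round(s_0, k_0) = 0xB28EAE
s_2 = Round(s_1, k_1) = 0xCDA1FF
s_3 = Round(s_2, k_2) = 0x8F8ECB
s_4 = Round(s_3, k_3) = 0x74AD4C
s_5 = Round(s_4, k_4) = 0x03711E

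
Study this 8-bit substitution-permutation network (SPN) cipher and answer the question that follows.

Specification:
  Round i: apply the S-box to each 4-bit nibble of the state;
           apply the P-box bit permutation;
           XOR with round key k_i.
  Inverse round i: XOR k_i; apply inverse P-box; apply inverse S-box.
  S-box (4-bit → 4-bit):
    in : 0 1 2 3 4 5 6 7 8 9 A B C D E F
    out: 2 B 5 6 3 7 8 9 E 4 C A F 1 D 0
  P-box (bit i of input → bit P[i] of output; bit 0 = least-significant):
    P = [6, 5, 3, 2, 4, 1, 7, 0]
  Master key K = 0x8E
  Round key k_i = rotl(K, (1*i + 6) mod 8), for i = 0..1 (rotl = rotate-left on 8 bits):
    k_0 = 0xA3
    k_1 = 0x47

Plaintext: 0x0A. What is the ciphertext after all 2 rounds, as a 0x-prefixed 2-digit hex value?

0x86

s_0 = plaintext = 0x0A
s_1 = Round(s_0, k_0) = 0xAD
s_2 = Round(s_1, k_1) = 0x86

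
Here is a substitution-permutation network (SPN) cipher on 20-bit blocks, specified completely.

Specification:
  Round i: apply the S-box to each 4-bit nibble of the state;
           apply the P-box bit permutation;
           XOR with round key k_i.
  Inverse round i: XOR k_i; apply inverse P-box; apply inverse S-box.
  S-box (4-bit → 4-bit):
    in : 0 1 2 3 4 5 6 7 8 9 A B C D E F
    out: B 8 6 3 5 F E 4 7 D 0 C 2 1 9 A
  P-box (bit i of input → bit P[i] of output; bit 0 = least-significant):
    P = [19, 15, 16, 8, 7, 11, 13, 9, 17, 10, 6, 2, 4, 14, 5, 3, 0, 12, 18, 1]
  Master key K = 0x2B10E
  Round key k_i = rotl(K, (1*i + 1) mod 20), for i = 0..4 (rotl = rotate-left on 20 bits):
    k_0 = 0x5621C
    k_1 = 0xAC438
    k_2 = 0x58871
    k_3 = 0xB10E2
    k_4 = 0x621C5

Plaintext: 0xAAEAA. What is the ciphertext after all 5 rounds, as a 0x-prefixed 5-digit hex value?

s_0 = plaintext = 0xAAEAA
s_1 = Round(s_0, k_0) = 0x76218
s_2 = Round(s_1, k_1) = 0x70250
s_3 = Round(s_2, k_2) = 0x967A9
s_4 = Round(s_3, k_3) = 0x65189
s_5 = Round(s_4, k_4) = 0xB587B

0xB587B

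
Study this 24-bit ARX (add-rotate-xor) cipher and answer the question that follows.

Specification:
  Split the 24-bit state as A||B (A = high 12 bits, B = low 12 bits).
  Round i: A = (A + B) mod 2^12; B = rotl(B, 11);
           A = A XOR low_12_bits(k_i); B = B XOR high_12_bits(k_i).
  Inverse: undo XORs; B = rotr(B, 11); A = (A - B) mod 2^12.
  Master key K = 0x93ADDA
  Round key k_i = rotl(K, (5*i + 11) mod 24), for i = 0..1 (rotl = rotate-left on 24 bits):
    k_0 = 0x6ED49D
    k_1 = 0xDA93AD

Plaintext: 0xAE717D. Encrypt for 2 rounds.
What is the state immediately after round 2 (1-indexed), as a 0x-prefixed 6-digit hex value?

s_0 = plaintext = 0xAE717D
s_1 = Round(s_0, k_0) = 0x8F9E53
s_2 = Round(s_1, k_1) = 0x4E1280

0x4E1280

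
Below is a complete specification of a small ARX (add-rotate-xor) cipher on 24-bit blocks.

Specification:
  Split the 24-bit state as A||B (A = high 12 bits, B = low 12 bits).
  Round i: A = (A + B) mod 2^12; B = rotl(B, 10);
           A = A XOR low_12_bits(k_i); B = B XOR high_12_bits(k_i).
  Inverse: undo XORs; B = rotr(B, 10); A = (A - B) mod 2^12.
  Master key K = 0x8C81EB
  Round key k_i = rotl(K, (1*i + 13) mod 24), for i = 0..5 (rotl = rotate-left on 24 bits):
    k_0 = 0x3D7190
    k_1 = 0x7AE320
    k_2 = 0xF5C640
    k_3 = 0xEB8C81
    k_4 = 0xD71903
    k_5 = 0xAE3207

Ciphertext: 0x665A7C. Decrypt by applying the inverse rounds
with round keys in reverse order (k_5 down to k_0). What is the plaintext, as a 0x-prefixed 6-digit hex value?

s_0 = ciphertext = 0x665A7C
s_1 = InvRound(s_0, k_5) = 0x1E627C
s_2 = InvRound(s_1, k_4) = 0xCAEC37
s_3 = InvRound(s_2, k_3) = 0x5F3A3C
s_4 = InvRound(s_3, k_2) = 0xE32581
s_5 = InvRound(s_4, k_1) = 0x4568BC
s_6 = InvRound(s_5, k_0) = 0x818DAE

0x818DAE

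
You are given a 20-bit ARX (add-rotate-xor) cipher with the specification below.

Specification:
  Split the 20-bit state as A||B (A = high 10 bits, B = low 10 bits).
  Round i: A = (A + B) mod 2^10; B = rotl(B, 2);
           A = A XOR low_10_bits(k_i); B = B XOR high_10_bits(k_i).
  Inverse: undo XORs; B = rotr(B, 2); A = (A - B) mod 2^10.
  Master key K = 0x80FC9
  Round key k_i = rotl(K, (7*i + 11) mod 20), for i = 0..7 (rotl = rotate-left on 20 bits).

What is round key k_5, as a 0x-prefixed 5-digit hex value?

K = 0x80FC9
k_0 = rotl(K, (7*0+11) mod 20) = rotl(K, 11) = 0xE4C07
k_1 = rotl(K, (7*1+11) mod 20) = rotl(K, 18) = 0x603F2
k_2 = rotl(K, (7*2+11) mod 20) = rotl(K, 5) = 0x1F930
k_3 = rotl(K, (7*3+11) mod 20) = rotl(K, 12) = 0xC980F
k_4 = rotl(K, (7*4+11) mod 20) = rotl(K, 19) = 0xC07E4
k_5 = rotl(K, (7*5+11) mod 20) = rotl(K, 6) = 0x3F260

0x3F260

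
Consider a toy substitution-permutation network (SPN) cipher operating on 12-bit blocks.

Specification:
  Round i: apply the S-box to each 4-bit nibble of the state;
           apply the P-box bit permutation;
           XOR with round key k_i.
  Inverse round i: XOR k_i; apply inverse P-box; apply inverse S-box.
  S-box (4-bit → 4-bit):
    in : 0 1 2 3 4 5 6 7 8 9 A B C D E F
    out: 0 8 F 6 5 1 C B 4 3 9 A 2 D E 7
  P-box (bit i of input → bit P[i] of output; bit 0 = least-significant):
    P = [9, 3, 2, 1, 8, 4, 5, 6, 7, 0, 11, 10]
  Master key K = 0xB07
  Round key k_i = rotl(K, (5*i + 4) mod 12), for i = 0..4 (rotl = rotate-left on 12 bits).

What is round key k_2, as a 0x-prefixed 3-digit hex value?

0xC1E

K = 0xB07
k_0 = rotl(K, (5*0+4) mod 12) = rotl(K, 4) = 0x07B
k_1 = rotl(K, (5*1+4) mod 12) = rotl(K, 9) = 0xF60
k_2 = rotl(K, (5*2+4) mod 12) = rotl(K, 2) = 0xC1E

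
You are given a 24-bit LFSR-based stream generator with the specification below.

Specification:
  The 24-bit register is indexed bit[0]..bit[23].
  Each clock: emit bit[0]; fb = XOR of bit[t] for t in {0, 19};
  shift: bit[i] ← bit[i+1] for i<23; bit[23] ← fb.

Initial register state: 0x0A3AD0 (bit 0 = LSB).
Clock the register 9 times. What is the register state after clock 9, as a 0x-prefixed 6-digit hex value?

reg_0 = 0x0A3AD0
clock 1: out=0, reg = 0x851D68
clock 2: out=0, reg = 0x428EB4
clock 3: out=0, reg = 0x21475A
clock 4: out=0, reg = 0x10A3AD
clock 5: out=1, reg = 0x8851D6
clock 6: out=0, reg = 0xC428EB
clock 7: out=1, reg = 0xE21475
clock 8: out=1, reg = 0xF10A3A
clock 9: out=0, reg = 0x78851D

0x78851D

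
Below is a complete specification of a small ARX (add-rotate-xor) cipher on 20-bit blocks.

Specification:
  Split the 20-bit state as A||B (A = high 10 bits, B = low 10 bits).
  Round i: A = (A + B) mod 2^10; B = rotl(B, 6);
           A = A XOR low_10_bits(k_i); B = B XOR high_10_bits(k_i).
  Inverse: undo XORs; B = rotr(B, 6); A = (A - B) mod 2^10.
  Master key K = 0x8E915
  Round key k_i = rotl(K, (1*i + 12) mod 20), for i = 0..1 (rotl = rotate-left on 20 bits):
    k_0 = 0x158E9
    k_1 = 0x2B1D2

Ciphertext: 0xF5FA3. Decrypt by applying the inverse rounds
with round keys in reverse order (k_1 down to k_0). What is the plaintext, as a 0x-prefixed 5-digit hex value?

s_0 = ciphertext = 0xF5FA3
s_1 = InvRound(s_0, k_1) = 0x424FC
s_2 = InvRound(s_1, k_0) = 0xCFAA2

0xCFAA2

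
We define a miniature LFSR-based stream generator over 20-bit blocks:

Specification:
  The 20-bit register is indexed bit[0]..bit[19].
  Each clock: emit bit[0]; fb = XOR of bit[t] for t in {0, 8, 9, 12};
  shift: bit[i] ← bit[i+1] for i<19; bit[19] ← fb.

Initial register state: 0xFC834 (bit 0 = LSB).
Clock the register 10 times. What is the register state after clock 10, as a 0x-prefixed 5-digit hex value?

reg_0 = 0xFC834
clock 1: out=0, reg = 0x7E41A
clock 2: out=0, reg = 0x3F20D
clock 3: out=1, reg = 0x9F906
clock 4: out=0, reg = 0x4FC83
clock 5: out=1, reg = 0x27E41
clock 6: out=1, reg = 0x93F20
clock 7: out=0, reg = 0xC9F90
clock 8: out=0, reg = 0xE4FC8
clock 9: out=0, reg = 0x727E4
clock 10: out=0, reg = 0x393F2

0x393F2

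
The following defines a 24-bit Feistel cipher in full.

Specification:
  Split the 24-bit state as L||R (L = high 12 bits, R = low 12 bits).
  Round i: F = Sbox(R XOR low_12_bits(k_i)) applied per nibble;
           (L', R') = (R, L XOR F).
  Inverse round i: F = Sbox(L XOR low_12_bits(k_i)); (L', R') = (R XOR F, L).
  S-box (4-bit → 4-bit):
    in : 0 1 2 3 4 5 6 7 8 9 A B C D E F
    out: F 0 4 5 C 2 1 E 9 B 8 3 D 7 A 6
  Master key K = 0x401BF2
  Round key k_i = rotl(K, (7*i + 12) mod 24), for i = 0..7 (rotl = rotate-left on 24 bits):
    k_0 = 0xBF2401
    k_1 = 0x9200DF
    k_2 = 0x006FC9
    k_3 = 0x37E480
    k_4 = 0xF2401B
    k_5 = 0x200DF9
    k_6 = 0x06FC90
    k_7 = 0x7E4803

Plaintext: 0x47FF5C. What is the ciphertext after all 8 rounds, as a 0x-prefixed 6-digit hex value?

0x32806A

s_0 = plaintext = 0x47FF5C
s_1 = Round(s_0, k_0) = 0xF5C758
s_2 = Round(s_1, k_1) = 0x7581C2
s_3 = Round(s_2, k_2) = 0x1C2DAB
s_4 = Round(s_3, k_3) = 0xDABA81
s_5 = Round(s_4, k_4) = 0xA81513
s_6 = Round(s_5, k_5) = 0x513329
s_7 = Round(s_6, k_6) = 0x329328
s_8 = Round(s_7, k_7) = 0x32806A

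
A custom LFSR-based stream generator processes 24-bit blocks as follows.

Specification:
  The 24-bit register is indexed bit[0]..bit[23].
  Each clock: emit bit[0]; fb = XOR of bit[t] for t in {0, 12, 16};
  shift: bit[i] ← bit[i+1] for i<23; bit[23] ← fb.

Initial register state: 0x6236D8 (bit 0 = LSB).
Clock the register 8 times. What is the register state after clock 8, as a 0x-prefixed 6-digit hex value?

0x996236

reg_0 = 0x6236D8
clock 1: out=0, reg = 0xB11B6C
clock 2: out=0, reg = 0x588DB6
clock 3: out=0, reg = 0x2C46DB
clock 4: out=1, reg = 0x96236D
clock 5: out=1, reg = 0xCB11B6
clock 6: out=0, reg = 0x6588DB
clock 7: out=1, reg = 0x32C46D
clock 8: out=1, reg = 0x996236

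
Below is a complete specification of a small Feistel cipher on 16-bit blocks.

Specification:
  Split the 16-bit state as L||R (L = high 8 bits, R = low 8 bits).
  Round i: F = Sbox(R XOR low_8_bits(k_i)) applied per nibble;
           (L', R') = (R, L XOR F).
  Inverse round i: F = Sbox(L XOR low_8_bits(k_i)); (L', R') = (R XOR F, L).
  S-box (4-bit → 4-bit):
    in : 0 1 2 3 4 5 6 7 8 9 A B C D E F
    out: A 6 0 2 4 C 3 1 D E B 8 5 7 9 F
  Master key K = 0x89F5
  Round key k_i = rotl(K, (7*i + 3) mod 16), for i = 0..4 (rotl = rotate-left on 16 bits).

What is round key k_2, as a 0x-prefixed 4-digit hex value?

0x13EB

K = 0x89F5
k_0 = rotl(K, (7*0+3) mod 16) = rotl(K, 3) = 0x4FAC
k_1 = rotl(K, (7*1+3) mod 16) = rotl(K, 10) = 0xD627
k_2 = rotl(K, (7*2+3) mod 16) = rotl(K, 1) = 0x13EB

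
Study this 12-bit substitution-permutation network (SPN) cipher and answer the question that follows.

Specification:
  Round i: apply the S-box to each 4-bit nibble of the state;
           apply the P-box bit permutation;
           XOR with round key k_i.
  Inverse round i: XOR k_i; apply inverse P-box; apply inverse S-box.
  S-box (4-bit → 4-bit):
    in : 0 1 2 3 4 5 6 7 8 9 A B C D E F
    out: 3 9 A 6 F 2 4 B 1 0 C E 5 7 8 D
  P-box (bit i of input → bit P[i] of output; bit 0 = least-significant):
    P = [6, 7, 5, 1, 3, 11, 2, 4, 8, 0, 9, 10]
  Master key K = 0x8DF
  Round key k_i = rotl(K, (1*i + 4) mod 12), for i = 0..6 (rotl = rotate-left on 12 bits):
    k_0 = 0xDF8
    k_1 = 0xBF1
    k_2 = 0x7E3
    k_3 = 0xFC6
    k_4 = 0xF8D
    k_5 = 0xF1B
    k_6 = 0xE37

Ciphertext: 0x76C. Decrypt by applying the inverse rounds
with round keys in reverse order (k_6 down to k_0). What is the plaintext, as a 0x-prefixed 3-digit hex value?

s_0 = ciphertext = 0x76C
s_1 = InvRound(s_0, k_6) = 0x071
s_2 = InvRound(s_1, k_5) = 0xF0F
s_3 = InvRound(s_2, k_4) = 0x992
s_4 = InvRound(s_3, k_3) = 0xAA8
s_5 = InvRound(s_4, k_2) = 0x701
s_6 = InvRound(s_5, k_1) = 0xE2D
s_7 = InvRound(s_6, k_0) = 0xDA0

0xDA0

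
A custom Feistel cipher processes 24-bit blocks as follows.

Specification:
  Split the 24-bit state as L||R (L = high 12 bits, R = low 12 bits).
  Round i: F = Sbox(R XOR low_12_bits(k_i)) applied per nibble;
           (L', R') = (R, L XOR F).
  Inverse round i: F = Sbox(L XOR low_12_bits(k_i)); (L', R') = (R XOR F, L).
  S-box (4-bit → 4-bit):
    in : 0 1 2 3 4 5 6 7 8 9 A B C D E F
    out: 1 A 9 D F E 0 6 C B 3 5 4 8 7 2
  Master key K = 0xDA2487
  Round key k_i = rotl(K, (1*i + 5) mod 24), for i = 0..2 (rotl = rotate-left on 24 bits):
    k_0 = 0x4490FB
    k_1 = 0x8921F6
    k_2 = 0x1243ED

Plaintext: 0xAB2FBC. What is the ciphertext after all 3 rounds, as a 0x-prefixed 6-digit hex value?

0x4E5E58

s_0 = plaintext = 0xAB2FBC
s_1 = Round(s_0, k_0) = 0xFBC844
s_2 = Round(s_1, k_1) = 0x8444E5
s_3 = Round(s_2, k_2) = 0x4E5E58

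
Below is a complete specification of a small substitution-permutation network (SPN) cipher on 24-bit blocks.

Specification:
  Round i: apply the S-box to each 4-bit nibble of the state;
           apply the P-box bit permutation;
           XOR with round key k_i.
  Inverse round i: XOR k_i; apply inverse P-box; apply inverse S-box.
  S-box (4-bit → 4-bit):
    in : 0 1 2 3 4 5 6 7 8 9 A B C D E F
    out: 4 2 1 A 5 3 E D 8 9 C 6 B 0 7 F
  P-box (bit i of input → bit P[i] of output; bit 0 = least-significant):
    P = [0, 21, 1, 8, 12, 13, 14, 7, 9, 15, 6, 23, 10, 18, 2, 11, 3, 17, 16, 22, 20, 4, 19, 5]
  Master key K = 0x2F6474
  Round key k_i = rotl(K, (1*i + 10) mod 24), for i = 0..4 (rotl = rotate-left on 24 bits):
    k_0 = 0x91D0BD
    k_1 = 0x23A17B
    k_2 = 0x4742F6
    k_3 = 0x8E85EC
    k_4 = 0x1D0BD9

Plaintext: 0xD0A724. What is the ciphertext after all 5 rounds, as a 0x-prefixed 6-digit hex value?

0xCBB062

s_0 = plaintext = 0xD0A724
s_1 = Round(s_0, k_0) = 0x10CAFA
s_2 = Round(s_1, k_1) = 0xA6DCA9
s_3 = Round(s_2, k_2) = 0x8C8157
s_4 = Round(s_3, k_3) = 0xCC3CC7
s_5 = Round(s_4, k_4) = 0xCBB062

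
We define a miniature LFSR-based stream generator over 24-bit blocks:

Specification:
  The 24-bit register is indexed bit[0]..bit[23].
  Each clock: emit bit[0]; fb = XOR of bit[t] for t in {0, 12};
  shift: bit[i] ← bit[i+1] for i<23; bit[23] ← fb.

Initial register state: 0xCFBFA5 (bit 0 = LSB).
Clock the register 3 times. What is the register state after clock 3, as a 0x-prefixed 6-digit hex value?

0xD9F7F4

reg_0 = 0xCFBFA5
clock 1: out=1, reg = 0x67DFD2
clock 2: out=0, reg = 0xB3EFE9
clock 3: out=1, reg = 0xD9F7F4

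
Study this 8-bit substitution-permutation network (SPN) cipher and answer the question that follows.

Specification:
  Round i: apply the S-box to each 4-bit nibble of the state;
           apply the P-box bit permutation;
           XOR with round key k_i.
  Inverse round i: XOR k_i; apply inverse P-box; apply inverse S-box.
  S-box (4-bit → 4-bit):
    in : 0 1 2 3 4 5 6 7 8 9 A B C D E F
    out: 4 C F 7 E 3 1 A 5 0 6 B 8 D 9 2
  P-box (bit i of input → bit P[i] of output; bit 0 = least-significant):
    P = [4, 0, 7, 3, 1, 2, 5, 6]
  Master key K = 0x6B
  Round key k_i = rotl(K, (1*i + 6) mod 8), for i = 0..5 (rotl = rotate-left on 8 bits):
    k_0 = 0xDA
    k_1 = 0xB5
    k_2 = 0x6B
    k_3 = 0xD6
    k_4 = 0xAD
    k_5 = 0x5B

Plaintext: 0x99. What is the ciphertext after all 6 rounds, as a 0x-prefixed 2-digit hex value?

0x73

s_0 = plaintext = 0x99
s_1 = Round(s_0, k_0) = 0xDA
s_2 = Round(s_1, k_1) = 0x56
s_3 = Round(s_2, k_2) = 0x7D
s_4 = Round(s_3, k_3) = 0x0A
s_5 = Round(s_4, k_4) = 0x0C
s_6 = Round(s_5, k_5) = 0x73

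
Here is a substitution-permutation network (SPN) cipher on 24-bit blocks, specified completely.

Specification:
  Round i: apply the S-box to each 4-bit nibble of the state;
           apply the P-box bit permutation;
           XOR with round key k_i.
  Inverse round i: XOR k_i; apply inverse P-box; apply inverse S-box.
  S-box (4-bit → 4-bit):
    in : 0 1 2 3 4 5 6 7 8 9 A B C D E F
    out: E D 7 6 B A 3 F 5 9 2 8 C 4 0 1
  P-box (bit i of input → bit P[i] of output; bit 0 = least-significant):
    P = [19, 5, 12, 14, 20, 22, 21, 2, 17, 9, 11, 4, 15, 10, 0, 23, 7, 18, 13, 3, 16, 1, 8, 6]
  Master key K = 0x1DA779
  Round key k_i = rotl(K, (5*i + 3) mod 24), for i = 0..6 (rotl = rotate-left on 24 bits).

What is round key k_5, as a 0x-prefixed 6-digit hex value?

K = 0x1DA779
k_0 = rotl(K, (5*0+3) mod 24) = rotl(K, 3) = 0xED3BC8
k_1 = rotl(K, (5*1+3) mod 24) = rotl(K, 8) = 0xA7791D
k_2 = rotl(K, (5*2+3) mod 24) = rotl(K, 13) = 0xEF23B4
k_3 = rotl(K, (5*3+3) mod 24) = rotl(K, 18) = 0xE4769D
k_4 = rotl(K, (5*4+3) mod 24) = rotl(K, 23) = 0x8ED3BC
k_5 = rotl(K, (5*5+3) mod 24) = rotl(K, 4) = 0xDA7791

0xDA7791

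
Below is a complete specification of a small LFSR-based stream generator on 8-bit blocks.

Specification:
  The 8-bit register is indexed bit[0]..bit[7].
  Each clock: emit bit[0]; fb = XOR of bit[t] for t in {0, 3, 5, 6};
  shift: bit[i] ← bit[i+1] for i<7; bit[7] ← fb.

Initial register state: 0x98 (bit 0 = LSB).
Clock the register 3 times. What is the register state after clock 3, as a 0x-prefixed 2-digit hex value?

reg_0 = 0x98
clock 1: out=0, reg = 0xCC
clock 2: out=0, reg = 0x66
clock 3: out=0, reg = 0x33

0x33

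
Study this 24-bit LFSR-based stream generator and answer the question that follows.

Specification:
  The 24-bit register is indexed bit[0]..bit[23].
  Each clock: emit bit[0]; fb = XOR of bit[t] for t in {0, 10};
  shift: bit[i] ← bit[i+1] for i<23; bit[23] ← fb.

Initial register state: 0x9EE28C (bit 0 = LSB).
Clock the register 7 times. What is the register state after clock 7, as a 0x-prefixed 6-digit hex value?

reg_0 = 0x9EE28C
clock 1: out=0, reg = 0x4F7146
clock 2: out=0, reg = 0x27B8A3
clock 3: out=1, reg = 0x93DC51
clock 4: out=1, reg = 0x49EE28
clock 5: out=0, reg = 0xA4F714
clock 6: out=0, reg = 0xD27B8A
clock 7: out=0, reg = 0x693DC5

0x693DC5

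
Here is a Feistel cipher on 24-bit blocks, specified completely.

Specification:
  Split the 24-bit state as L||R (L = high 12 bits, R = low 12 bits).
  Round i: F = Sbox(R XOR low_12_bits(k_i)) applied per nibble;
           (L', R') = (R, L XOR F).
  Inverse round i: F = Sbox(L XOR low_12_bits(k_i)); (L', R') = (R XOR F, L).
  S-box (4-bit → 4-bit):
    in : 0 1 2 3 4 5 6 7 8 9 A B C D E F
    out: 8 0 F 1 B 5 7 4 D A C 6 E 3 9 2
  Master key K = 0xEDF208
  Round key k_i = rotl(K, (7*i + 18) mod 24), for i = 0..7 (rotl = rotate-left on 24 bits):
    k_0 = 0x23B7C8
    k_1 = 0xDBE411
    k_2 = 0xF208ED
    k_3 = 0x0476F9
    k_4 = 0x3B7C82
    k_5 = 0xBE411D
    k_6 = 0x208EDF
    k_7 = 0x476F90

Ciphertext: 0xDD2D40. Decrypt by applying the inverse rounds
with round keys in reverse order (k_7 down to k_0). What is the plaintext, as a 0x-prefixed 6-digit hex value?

0x848AE3

s_0 = ciphertext = 0xDD2D40
s_1 = InvRound(s_0, k_7) = 0x2FFDD2
s_2 = InvRound(s_1, k_6) = 0x32A2FF
s_3 = InvRound(s_2, k_5) = 0xDEB32A
s_4 = InvRound(s_3, k_4) = 0x350DEB
s_5 = InvRound(s_4, k_3) = 0x821350
s_6 = InvRound(s_5, k_2) = 0xBBE821
s_7 = InvRound(s_6, k_1) = 0xAE3BBE
s_8 = InvRound(s_7, k_0) = 0x848AE3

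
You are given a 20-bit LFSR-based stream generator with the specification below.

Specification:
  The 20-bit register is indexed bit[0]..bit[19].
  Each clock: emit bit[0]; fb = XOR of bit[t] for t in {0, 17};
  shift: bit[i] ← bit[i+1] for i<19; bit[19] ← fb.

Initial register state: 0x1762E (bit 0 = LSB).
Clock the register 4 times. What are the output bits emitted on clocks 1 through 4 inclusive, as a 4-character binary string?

reg_0 = 0x1762E
clock 1: out=0, reg = 0x0BB17
clock 2: out=1, reg = 0x85D8B
clock 3: out=1, reg = 0xC2EC5
clock 4: out=1, reg = 0xE1762

0111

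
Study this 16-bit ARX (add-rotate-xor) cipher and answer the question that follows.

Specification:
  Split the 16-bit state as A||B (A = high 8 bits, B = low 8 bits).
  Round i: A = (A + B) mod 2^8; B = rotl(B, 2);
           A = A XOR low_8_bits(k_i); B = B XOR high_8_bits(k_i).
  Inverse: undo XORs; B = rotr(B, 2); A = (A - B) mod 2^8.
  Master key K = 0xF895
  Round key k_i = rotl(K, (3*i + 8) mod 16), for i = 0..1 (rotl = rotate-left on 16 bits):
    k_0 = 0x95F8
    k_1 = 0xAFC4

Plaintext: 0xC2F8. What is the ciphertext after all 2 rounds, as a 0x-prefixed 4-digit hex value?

s_0 = plaintext = 0xC2F8
s_1 = Round(s_0, k_0) = 0x4276
s_2 = Round(s_1, k_1) = 0x7C76

0x7C76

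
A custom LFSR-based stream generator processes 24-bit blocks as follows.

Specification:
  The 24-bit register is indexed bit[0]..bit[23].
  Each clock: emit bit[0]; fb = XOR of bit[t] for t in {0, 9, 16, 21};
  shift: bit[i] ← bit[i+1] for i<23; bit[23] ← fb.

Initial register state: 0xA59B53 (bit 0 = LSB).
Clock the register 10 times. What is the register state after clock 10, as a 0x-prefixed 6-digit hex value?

0x53A966

reg_0 = 0xA59B53
clock 1: out=1, reg = 0x52CDA9
clock 2: out=1, reg = 0xA966D4
clock 3: out=0, reg = 0xD4B36A
clock 4: out=0, reg = 0xEA59B5
clock 5: out=1, reg = 0x752CDA
clock 6: out=0, reg = 0x3A966D
clock 7: out=1, reg = 0x9D4B36
clock 8: out=0, reg = 0x4EA59B
clock 9: out=1, reg = 0xA752CD
clock 10: out=1, reg = 0x53A966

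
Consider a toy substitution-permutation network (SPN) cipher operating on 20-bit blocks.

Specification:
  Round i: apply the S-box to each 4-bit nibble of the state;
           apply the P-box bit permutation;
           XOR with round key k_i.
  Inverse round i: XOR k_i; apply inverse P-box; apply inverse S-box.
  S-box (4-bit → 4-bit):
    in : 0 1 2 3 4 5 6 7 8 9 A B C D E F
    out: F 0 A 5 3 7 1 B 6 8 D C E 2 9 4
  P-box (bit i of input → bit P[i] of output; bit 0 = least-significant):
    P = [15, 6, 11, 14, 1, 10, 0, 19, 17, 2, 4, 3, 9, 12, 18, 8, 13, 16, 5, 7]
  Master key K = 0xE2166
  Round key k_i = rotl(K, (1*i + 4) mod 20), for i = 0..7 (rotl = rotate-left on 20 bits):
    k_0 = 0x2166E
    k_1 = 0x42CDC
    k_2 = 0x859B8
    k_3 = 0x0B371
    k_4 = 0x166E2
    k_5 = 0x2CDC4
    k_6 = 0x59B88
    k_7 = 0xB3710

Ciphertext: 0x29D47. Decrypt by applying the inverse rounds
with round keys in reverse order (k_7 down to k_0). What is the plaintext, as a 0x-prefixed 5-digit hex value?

s_0 = ciphertext = 0x29D47
s_1 = InvRound(s_0, k_7) = 0x468A5
s_2 = InvRound(s_1, k_6) = 0x572FE
s_3 = InvRound(s_2, k_5) = 0x50A43
s_4 = InvRound(s_3, k_4) = 0xAF18B
s_5 = InvRound(s_4, k_3) = 0xB6AE2
s_6 = InvRound(s_5, k_2) = 0x47A6D
s_7 = InvRound(s_6, k_1) = 0xB4F89
s_8 = InvRound(s_7, k_0) = 0xC2DAC

0xC2DAC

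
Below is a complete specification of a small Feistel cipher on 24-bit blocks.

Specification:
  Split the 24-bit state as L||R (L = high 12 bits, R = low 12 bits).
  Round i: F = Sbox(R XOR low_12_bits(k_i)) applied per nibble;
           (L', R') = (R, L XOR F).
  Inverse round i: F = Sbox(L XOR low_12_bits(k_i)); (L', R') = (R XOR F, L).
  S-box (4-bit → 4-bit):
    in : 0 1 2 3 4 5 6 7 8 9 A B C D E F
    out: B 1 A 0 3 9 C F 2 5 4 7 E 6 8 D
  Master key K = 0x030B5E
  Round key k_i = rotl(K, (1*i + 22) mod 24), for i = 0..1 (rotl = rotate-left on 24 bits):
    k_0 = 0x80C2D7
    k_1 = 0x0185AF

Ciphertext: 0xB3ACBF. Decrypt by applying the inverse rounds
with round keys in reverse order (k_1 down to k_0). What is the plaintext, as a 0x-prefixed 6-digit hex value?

0x73B4E6

s_0 = ciphertext = 0xB3ACBF
s_1 = InvRound(s_0, k_1) = 0x4E6B3A
s_2 = InvRound(s_1, k_0) = 0x73B4E6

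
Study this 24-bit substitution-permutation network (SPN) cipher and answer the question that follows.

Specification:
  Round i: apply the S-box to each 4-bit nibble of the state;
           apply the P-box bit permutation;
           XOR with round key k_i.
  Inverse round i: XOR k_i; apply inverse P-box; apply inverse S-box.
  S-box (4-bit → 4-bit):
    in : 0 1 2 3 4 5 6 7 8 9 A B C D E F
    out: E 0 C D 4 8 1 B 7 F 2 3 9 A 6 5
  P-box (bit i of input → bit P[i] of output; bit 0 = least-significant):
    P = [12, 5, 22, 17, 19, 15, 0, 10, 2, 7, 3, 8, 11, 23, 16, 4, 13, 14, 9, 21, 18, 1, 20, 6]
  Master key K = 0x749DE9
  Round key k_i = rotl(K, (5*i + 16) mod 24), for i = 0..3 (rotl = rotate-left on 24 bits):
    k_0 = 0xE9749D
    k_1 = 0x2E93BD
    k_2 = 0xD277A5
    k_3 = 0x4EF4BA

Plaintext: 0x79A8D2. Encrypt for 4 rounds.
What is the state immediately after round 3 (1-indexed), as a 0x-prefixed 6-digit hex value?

s_0 = plaintext = 0x79A8D2
s_1 = Round(s_0, k_0) = 0x0F9253
s_2 = Round(s_1, k_1) = 0xFDACE7
s_3 = Round(s_2, k_2) = 0x64A680
s_4 = Round(s_3, k_3) = 0x80769F

0x64A680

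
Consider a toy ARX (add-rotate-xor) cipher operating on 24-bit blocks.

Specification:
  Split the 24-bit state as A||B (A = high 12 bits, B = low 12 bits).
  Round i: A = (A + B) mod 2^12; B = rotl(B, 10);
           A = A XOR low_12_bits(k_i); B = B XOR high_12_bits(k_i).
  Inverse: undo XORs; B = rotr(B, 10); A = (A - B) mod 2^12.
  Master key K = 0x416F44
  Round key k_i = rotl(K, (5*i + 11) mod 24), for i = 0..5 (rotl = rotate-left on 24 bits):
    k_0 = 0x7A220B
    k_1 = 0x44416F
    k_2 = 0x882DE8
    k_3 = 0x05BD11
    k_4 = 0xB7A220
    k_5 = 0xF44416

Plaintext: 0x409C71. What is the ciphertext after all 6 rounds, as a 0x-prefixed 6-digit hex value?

0xEAA881

s_0 = plaintext = 0x409C71
s_1 = Round(s_0, k_0) = 0x2710BE
s_2 = Round(s_1, k_1) = 0x240C6B
s_3 = Round(s_2, k_2) = 0x343798
s_4 = Round(s_3, k_3) = 0x7CA1BD
s_5 = Round(s_4, k_4) = 0xBA7F15
s_6 = Round(s_5, k_5) = 0xEAA881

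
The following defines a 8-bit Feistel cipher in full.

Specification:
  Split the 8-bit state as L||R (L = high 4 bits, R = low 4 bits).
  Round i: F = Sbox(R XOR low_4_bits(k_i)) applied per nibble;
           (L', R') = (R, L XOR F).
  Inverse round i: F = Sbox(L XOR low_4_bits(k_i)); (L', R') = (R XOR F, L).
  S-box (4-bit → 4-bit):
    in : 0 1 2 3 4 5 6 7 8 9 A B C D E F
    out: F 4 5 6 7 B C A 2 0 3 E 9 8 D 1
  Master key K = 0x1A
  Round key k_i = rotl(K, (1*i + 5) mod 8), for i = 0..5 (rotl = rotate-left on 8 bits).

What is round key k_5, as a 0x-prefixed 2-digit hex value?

0x68

K = 0x1A
k_0 = rotl(K, (1*0+5) mod 8) = rotl(K, 5) = 0x43
k_1 = rotl(K, (1*1+5) mod 8) = rotl(K, 6) = 0x86
k_2 = rotl(K, (1*2+5) mod 8) = rotl(K, 7) = 0x0D
k_3 = rotl(K, (1*3+5) mod 8) = rotl(K, 0) = 0x1A
k_4 = rotl(K, (1*4+5) mod 8) = rotl(K, 1) = 0x34
k_5 = rotl(K, (1*5+5) mod 8) = rotl(K, 2) = 0x68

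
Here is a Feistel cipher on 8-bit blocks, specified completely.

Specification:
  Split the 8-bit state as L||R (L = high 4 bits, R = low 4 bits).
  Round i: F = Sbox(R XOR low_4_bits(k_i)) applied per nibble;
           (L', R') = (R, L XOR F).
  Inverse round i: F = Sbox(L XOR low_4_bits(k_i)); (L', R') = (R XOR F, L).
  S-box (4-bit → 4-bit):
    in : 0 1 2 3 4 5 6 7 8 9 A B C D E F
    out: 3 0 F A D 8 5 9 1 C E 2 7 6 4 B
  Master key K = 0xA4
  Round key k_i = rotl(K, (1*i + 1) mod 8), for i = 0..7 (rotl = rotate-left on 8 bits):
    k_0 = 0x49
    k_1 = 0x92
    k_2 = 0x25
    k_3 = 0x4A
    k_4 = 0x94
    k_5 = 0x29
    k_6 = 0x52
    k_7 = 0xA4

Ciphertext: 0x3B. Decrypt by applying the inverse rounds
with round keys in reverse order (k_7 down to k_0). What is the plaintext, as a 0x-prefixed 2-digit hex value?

s_0 = ciphertext = 0x3B
s_1 = InvRound(s_0, k_7) = 0x23
s_2 = InvRound(s_1, k_6) = 0x02
s_3 = InvRound(s_2, k_5) = 0xE0
s_4 = InvRound(s_3, k_4) = 0xEE
s_5 = InvRound(s_4, k_3) = 0x3E
s_6 = InvRound(s_5, k_2) = 0xB3
s_7 = InvRound(s_6, k_1) = 0xFB
s_8 = InvRound(s_7, k_0) = 0xEF

0xEF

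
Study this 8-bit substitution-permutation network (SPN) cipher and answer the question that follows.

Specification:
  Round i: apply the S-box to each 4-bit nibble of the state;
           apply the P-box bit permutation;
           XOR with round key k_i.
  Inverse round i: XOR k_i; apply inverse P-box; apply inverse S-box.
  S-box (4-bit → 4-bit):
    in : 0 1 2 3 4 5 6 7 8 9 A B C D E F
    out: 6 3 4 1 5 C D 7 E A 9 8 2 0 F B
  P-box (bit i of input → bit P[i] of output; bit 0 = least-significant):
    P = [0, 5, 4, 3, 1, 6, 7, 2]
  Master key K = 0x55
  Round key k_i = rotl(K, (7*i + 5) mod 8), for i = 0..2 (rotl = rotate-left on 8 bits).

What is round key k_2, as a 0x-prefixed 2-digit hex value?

0xAA

K = 0x55
k_0 = rotl(K, (7*0+5) mod 8) = rotl(K, 5) = 0xAA
k_1 = rotl(K, (7*1+5) mod 8) = rotl(K, 4) = 0x55
k_2 = rotl(K, (7*2+5) mod 8) = rotl(K, 3) = 0xAA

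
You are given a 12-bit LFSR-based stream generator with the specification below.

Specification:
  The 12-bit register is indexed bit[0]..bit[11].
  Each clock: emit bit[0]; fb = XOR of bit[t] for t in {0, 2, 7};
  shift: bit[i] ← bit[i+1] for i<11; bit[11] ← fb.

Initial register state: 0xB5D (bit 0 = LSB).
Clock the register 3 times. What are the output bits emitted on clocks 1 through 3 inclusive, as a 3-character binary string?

reg_0 = 0xB5D
clock 1: out=1, reg = 0x5AE
clock 2: out=0, reg = 0x2D7
clock 3: out=1, reg = 0x96B

101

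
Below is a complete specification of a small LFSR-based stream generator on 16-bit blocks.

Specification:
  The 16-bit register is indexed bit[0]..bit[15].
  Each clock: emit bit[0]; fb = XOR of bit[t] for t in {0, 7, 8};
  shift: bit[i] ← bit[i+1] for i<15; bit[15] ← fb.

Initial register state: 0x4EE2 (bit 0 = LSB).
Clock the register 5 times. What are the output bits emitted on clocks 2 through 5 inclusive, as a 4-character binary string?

reg_0 = 0x4EE2
clock 1: out=0, reg = 0xA771
clock 2: out=1, reg = 0x53B8
clock 3: out=0, reg = 0x29DC
clock 4: out=0, reg = 0x14EE
clock 5: out=0, reg = 0x8A77

1000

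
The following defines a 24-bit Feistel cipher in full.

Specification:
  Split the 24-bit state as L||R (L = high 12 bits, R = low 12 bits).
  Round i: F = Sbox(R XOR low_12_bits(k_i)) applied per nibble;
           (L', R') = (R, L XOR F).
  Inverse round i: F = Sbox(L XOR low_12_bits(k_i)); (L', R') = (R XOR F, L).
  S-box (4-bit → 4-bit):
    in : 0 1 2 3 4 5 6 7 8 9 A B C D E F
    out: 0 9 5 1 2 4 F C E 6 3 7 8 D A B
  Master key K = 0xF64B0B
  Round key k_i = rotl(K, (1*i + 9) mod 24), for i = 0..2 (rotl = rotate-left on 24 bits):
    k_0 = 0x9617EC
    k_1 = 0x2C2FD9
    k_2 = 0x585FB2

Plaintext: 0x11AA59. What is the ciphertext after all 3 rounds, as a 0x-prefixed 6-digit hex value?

s_0 = plaintext = 0x11AA59
s_1 = Round(s_0, k_0) = 0xA59C6E
s_2 = Round(s_1, k_1) = 0xC6EB25
s_3 = Round(s_2, k_2) = 0xB25E02

0xB25E02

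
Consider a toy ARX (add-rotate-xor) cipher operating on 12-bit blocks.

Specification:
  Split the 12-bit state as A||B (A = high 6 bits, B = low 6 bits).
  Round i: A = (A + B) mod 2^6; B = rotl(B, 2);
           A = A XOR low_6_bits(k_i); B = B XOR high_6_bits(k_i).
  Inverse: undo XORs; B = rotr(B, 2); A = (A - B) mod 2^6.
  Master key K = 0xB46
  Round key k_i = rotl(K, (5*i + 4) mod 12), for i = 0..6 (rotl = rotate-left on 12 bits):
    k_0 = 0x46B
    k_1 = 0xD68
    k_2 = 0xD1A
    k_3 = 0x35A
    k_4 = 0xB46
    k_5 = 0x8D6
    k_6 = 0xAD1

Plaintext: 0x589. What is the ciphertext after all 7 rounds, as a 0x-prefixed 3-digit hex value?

s_0 = plaintext = 0x589
s_1 = Round(s_0, k_0) = 0xD35
s_2 = Round(s_1, k_1) = 0x062
s_3 = Round(s_2, k_2) = 0xE7E
s_4 = Round(s_3, k_3) = 0xB76
s_5 = Round(s_4, k_4) = 0x976
s_6 = Round(s_5, k_5) = 0x378
s_7 = Round(s_6, k_6) = 0x508

0x508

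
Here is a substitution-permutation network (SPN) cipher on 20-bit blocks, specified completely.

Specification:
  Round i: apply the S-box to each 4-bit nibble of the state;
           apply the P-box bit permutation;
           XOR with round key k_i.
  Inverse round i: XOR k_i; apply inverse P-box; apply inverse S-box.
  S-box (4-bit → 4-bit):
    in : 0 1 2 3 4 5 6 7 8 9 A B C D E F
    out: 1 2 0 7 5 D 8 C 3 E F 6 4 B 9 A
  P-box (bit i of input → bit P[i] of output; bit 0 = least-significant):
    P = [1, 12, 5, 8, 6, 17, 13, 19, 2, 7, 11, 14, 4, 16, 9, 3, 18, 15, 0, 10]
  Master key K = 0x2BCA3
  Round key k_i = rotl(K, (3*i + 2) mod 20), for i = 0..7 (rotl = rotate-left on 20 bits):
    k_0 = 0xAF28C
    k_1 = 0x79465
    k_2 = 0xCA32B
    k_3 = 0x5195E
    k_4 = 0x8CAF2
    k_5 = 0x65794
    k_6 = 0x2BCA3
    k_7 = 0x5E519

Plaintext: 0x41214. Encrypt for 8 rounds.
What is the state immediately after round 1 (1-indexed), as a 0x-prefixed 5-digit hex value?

0xDF2AF

s_0 = plaintext = 0x41214
s_1 = Round(s_0, k_0) = 0xDF2AF
s_2 = Round(s_1, k_1) = 0x8212D
s_3 = Round(s_2, k_2) = 0x832A9
s_4 = Round(s_3, k_3) = 0xAAA2E
s_5 = Round(s_4, k_4) = 0xD056D
s_6 = Round(s_5, k_5) = 0xA8A82
s_7 = Round(s_6, k_6) = 0x57076
s_8 = Round(s_7, k_7) = 0x9C214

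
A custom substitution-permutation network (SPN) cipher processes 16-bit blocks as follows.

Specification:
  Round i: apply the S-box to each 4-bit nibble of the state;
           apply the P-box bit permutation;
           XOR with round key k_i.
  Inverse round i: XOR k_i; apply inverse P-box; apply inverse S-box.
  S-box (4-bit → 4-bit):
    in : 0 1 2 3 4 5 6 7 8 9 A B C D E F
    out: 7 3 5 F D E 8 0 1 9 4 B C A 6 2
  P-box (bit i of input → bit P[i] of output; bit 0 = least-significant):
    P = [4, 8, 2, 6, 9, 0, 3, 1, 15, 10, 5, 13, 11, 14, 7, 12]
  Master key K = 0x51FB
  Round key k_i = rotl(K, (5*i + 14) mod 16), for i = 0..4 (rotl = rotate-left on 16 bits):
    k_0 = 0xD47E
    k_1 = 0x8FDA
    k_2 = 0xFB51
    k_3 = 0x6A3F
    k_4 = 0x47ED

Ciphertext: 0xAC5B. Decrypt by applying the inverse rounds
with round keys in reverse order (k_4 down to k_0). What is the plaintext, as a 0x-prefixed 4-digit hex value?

s_0 = ciphertext = 0xAC5B
s_1 = InvRound(s_0, k_4) = 0x0490
s_2 = InvRound(s_1, k_3) = 0x053A
s_3 = InvRound(s_2, k_2) = 0xB336
s_4 = InvRound(s_3, k_1) = 0x45AC
s_5 = InvRound(s_4, k_0) = 0xC86B

0xC86B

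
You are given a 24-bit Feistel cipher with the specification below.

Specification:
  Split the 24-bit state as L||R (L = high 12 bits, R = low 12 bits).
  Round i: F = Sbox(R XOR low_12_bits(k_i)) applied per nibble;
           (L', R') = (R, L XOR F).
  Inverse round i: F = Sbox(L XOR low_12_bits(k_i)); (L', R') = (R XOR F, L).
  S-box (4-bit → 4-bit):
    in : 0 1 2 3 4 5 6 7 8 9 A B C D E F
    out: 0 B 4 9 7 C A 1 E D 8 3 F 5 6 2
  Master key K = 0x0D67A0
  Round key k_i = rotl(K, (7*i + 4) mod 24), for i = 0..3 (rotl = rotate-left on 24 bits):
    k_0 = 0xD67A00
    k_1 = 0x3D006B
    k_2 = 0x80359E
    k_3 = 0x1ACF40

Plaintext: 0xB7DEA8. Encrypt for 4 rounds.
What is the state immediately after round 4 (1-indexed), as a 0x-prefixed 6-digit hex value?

0xB9D623

s_0 = plaintext = 0xB7DEA8
s_1 = Round(s_0, k_0) = 0xEA8CF3
s_2 = Round(s_1, k_1) = 0xCF3176
s_3 = Round(s_2, k_2) = 0x176B9D
s_4 = Round(s_3, k_3) = 0xB9D623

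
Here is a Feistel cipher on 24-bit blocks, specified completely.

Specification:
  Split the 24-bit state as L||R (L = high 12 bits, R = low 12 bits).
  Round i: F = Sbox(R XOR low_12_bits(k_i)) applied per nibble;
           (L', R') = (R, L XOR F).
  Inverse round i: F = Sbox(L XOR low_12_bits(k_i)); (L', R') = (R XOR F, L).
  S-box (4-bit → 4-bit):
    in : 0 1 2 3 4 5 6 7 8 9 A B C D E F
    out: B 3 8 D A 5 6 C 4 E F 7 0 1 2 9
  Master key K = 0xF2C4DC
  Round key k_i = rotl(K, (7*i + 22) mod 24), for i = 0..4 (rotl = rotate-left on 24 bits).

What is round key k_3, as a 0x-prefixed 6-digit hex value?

0xE79626

K = 0xF2C4DC
k_0 = rotl(K, (7*0+22) mod 24) = rotl(K, 22) = 0x3CB137
k_1 = rotl(K, (7*1+22) mod 24) = rotl(K, 5) = 0x589B9E
k_2 = rotl(K, (7*2+22) mod 24) = rotl(K, 12) = 0x4DCF2C
k_3 = rotl(K, (7*3+22) mod 24) = rotl(K, 19) = 0xE79626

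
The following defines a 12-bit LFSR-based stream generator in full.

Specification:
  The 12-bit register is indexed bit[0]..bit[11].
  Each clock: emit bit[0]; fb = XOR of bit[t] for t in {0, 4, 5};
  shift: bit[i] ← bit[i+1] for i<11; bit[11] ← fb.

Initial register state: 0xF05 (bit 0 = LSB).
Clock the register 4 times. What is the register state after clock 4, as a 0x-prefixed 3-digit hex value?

0xDF0

reg_0 = 0xF05
clock 1: out=1, reg = 0xF82
clock 2: out=0, reg = 0x7C1
clock 3: out=1, reg = 0xBE0
clock 4: out=0, reg = 0xDF0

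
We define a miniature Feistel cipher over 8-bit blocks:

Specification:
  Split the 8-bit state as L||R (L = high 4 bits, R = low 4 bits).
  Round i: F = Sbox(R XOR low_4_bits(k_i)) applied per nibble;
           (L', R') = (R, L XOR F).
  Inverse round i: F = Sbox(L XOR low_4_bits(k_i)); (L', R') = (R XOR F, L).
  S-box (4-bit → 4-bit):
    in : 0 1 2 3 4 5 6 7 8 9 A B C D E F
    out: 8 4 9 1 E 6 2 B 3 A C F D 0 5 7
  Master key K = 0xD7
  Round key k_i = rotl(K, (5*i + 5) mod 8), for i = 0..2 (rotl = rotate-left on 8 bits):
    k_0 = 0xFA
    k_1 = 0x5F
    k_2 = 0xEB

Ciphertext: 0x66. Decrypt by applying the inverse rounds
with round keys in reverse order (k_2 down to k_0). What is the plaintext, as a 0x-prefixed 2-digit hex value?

s_0 = ciphertext = 0x66
s_1 = InvRound(s_0, k_2) = 0x66
s_2 = InvRound(s_1, k_1) = 0xC6
s_3 = InvRound(s_2, k_0) = 0x4C

0x4C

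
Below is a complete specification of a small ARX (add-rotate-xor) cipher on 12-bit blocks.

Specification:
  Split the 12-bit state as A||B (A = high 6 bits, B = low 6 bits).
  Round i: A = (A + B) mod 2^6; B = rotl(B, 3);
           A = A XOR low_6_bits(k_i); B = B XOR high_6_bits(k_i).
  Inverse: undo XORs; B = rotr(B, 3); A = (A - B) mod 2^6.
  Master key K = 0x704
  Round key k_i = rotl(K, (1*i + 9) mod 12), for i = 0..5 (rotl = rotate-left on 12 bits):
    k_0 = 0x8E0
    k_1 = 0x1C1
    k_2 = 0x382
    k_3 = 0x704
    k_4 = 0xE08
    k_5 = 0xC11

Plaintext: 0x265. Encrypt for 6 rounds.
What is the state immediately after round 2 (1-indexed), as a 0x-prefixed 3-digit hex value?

0x73E

s_0 = plaintext = 0x265
s_1 = Round(s_0, k_0) = 0x38F
s_2 = Round(s_1, k_1) = 0x73E
s_3 = Round(s_2, k_2) = 0x639
s_4 = Round(s_3, k_3) = 0x553
s_5 = Round(s_4, k_4) = 0x822
s_6 = Round(s_5, k_5) = 0x4E4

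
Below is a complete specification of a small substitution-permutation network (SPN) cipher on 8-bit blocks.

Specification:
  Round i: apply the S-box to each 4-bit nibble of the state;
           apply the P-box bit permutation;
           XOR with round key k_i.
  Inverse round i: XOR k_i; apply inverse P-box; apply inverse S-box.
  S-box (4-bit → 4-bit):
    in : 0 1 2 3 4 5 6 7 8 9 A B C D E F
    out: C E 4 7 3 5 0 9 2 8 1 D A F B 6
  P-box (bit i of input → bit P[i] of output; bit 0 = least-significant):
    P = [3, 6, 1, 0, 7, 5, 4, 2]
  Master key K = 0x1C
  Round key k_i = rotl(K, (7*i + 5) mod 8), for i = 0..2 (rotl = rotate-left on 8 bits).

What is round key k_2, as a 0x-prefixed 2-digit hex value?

0xE0

K = 0x1C
k_0 = rotl(K, (7*0+5) mod 8) = rotl(K, 5) = 0x83
k_1 = rotl(K, (7*1+5) mod 8) = rotl(K, 4) = 0xC1
k_2 = rotl(K, (7*2+5) mod 8) = rotl(K, 3) = 0xE0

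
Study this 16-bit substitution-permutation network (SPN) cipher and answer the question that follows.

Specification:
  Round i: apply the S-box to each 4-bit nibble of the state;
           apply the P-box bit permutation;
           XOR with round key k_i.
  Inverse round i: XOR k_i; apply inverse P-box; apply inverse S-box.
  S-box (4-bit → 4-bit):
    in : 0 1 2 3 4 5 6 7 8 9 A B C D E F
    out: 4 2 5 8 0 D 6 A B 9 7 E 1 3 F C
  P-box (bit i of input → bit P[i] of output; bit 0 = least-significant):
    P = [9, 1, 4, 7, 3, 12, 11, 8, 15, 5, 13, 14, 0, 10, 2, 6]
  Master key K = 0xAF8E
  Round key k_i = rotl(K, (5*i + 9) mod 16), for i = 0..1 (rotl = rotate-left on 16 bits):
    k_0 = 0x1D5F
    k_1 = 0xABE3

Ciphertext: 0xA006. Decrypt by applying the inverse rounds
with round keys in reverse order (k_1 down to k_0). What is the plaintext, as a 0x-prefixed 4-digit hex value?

s_0 = ciphertext = 0xA006
s_1 = InvRound(s_0, k_1) = 0x51F9
s_2 = InvRound(s_1, k_0) = 0x6707

0x6707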